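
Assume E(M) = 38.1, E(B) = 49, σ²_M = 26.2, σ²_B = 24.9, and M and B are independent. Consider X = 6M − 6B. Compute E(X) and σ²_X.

E(X) = 6·E(M) + (-6)·E(B) = 6·38.1 + (-6)·49 = -65.4.
σ²_X = a²·σ²_M + b²·σ²_B + 2ab·Cov[M, B] with a = 6, b = -6.
Independence gives Cov[M, B] = 0.
= 6²·26.2 + (-6)²·24.9 + 2·6·(-6)·0
= 943.2 + 896.4 + 0 = 1839.6.

E(X) = -65.4, σ²_X = 1839.6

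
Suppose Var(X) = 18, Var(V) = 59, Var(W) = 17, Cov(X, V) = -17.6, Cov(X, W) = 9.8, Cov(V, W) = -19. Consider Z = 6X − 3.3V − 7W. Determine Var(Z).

Var(Z) = a²·Var(X) + b²·Var(V) + c²·Var(W) + 2ab·Cov(X, V) + 2ac·Cov(X, W) + 2bc·Cov(V, W), with a = 6, b = -3.3, c = -7.
= 648 + 642.51 + 833 + 696.96 + (-823.2) + (-877.8)
= 1119.47.

Var(Z) = 1119.47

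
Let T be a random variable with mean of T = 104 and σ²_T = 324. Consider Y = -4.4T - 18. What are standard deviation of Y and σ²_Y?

Y = -4.4T - 18 is linear with a = -4.4, b = -18.
standard deviation of T = √324 = 18.
standard deviation of Y = |a|·standard deviation of T = |-4.4|·18 = 79.2.
σ²_Y = a²·σ²_T = (-4.4)²·324 = 6272.64 (the additive constant -18 does not affect variance).

standard deviation of Y = 79.2, σ²_Y = 6272.64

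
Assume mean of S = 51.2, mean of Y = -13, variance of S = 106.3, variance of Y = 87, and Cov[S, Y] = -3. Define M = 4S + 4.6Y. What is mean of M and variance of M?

mean of M = 4·mean of S + 4.6·mean of Y = 4·51.2 + 4.6·(-13) = 145.
variance of M = a²·variance of S + b²·variance of Y + 2ab·Cov[S, Y] with a = 4, b = 4.6.
= 4²·106.3 + 4.6²·87 + 2·4·4.6·(-3)
= 1700.8 + 1840.92 + (-110.4) = 3431.32.

mean of M = 145, variance of M = 3431.32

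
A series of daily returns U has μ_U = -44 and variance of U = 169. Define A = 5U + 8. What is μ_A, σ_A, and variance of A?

A = 5U + 8 is linear with a = 5, b = 8.
μ_A = a·μ_U + b = 5·(-44) + 8 = -212.
σ_U = √169 = 13.
σ_A = |a|·σ_U = |5|·13 = 65.
variance of A = a²·variance of U = 5²·169 = 4225 (the additive constant 8 does not affect variance).

μ_A = -212, σ_A = 65, variance of A = 4225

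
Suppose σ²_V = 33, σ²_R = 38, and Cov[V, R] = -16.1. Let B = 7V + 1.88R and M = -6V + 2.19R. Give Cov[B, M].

By bilinearity, Cov[B, M] = ac·σ²_V + bd·σ²_R + (ad+bc)·Cov[V, R], with a=7, b=1.88, c=-6, d=2.19.
ac·σ²_V = 7·(-6)·33 = -1386
bd·σ²_R = 1.88·2.19·38 = 156.4536
(ad+bc)·Cov[V, R] = (4.05)·(-16.1) = -65.205
Cov[B, M] = -1386 + 156.4536 + (-65.205) = -1294.7514.

Cov[B, M] = -1294.7514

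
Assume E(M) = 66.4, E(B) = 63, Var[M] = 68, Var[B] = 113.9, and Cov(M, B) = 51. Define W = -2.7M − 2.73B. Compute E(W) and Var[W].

E(W) = -351.27, Var[W] = 2096.44731

E(W) = (-2.7)·E(M) + (-2.73)·E(B) = (-2.7)·66.4 + (-2.73)·63 = -351.27.
Var[W] = a²·Var[M] + b²·Var[B] + 2ab·Cov(M, B) with a = -2.7, b = -2.73.
= (-2.7)²·68 + (-2.73)²·113.9 + 2·(-2.7)·(-2.73)·51
= 495.72 + 848.88531 + 751.842 = 2096.44731.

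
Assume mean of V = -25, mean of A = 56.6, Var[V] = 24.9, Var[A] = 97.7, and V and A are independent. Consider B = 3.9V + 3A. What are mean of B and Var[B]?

mean of B = 72.3, Var[B] = 1258.029

mean of B = 3.9·mean of V + 3·mean of A = 3.9·(-25) + 3·56.6 = 72.3.
Var[B] = a²·Var[V] + b²·Var[A] + 2ab·covariance of V and A with a = 3.9, b = 3.
Independence gives covariance of V and A = 0.
= 3.9²·24.9 + 3²·97.7 + 2·3.9·3·0
= 378.729 + 879.3 + 0 = 1258.029.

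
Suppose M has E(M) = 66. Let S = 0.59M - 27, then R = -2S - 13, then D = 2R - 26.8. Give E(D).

E(D) = -100.56

E(S) = 0.59·66 + (-27) = 11.94.
E(R) = (-2)·11.94 + (-13) = -36.88.
E(D) = 2·(-36.88) + (-26.8) = -100.56.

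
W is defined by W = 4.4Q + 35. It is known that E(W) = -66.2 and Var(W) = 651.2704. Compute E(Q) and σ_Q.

E(Q) = -23, σ_Q = 5.8

From W = 4.4Q + 35: E(W) = a·E(Q) + b, so E(Q) = (E(W) − b)/a = (-66.2 − 35)/4.4 = -23.
σ_W = √651.2704 = 25.52.
σ_W = |a|·σ_Q, so σ_Q = 25.52/|4.4| = 5.8.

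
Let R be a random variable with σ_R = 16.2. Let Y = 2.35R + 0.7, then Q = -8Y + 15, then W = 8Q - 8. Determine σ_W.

σ_W = 2436.48

σ_Y = |2.35|·16.2 = 38.07.
σ_Q = |-8|·38.07 = 304.56.
σ_W = |8|·304.56 = 2436.48.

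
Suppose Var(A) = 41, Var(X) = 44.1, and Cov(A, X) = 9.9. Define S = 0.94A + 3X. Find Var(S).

Var(S) = 488.9636

Var(S) = a²·Var(A) + b²·Var(X) + 2ab·Cov(A, X) with a = 0.94, b = 3.
= 0.94²·41 + 3²·44.1 + 2·0.94·3·9.9
= 36.2276 + 396.9 + 55.836 = 488.9636.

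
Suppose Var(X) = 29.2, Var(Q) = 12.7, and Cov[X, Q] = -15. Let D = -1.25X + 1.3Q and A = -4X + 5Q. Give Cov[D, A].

Cov[D, A] = 400.3

By bilinearity, Cov[D, A] = ac·Var(X) + bd·Var(Q) + (ad+bc)·Cov[X, Q], with a=-1.25, b=1.3, c=-4, d=5.
ac·Var(X) = (-1.25)·(-4)·29.2 = 146
bd·Var(Q) = 1.3·5·12.7 = 82.55
(ad+bc)·Cov[X, Q] = (-11.45)·(-15) = 171.75
Cov[D, A] = 146 + 82.55 + 171.75 = 400.3.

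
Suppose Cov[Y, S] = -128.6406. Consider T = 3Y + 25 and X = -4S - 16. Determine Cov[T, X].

Cov[T, X] = a·c·Cov[Y, S] = 3·(-4)·(-128.6406) = 1543.6872. Additive constants drop out.

Cov[T, X] = 1543.6872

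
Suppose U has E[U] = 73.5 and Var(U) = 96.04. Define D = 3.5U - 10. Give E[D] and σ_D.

E[D] = 247.25, σ_D = 34.3

D = 3.5U - 10 is linear with a = 3.5, b = -10.
E[D] = a·E[U] + b = 3.5·73.5 + (-10) = 247.25.
σ_U = √96.04 = 9.8.
σ_D = |a|·σ_U = |3.5|·9.8 = 34.3.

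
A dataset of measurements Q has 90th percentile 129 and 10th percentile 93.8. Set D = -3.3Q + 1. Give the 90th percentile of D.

90th percentile of D = -308.54

Since a = -3.3 < 0 the transformation is decreasing, reversing order: the 90th percentile of D corresponds to the 10th percentile of Q.
So P_{90}(D) = a·P_{10}(Q) + b = (-3.3)·93.8 + 1 = -308.54.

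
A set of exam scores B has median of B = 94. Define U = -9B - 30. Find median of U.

A linear map preserves order up to sign, so median of U = a·median of B + b = (-9)·94 + (-30) = -876.

median of U = -876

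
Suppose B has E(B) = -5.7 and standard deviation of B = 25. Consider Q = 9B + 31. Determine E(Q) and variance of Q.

Q = 9B + 31 is linear with a = 9, b = 31.
E(Q) = a·E(B) + b = 9·(-5.7) + 31 = -20.3.
variance of B = 25² = 625.
variance of Q = a²·variance of B = 9²·625 = 50625 (the additive constant 31 does not affect variance).

E(Q) = -20.3, variance of Q = 50625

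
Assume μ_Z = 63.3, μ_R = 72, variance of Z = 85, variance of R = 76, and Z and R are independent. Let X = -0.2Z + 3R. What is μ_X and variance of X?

μ_X = 203.34, variance of X = 687.4

μ_X = (-0.2)·μ_Z + 3·μ_R = (-0.2)·63.3 + 3·72 = 203.34.
variance of X = a²·variance of Z + b²·variance of R + 2ab·covariance of Z and R with a = -0.2, b = 3.
Independence gives covariance of Z and R = 0.
= (-0.2)²·85 + 3²·76 + 2·(-0.2)·3·0
= 3.4 + 684 + 0 = 687.4.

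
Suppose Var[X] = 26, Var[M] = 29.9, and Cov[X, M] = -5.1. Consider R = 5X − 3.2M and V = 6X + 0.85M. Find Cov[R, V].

Cov[R, V] = 774.917

By bilinearity, Cov[R, V] = ac·Var[X] + bd·Var[M] + (ad+bc)·Cov[X, M], with a=5, b=-3.2, c=6, d=0.85.
ac·Var[X] = 5·6·26 = 780
bd·Var[M] = (-3.2)·0.85·29.9 = -81.328
(ad+bc)·Cov[X, M] = (-14.95)·(-5.1) = 76.245
Cov[R, V] = 780 + (-81.328) + 76.245 = 774.917.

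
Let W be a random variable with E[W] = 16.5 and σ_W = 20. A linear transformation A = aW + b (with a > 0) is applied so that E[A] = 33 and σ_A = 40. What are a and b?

a = 2, b = 0

σ_A = a·σ_W (a > 0), so a = 40/20 = 2.
E[A] = a·E[W] + b, so b = 33 − 2·16.5 = 0.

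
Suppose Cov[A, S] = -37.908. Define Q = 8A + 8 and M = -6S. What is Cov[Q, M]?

Cov[Q, M] = 1819.584

Cov[Q, M] = a·c·Cov[A, S] = 8·(-6)·(-37.908) = 1819.584. Additive constants drop out.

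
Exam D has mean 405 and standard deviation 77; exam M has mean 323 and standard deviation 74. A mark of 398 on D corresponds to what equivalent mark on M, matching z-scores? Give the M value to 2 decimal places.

M = 316.27

z = (398 − 405)/77 ≈ -0.0909.
M = 323 + z·74 = 323 + (398 − 405)·74/77 ≈ 316.27.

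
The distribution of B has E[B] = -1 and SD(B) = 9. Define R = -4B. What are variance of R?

variance of R = 1296

R = -4B is linear with a = -4, b = 0.
variance of B = 9² = 81.
variance of R = a²·variance of B = (-4)²·81 = 1296.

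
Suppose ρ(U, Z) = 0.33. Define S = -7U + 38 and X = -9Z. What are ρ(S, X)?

Linear rescalings preserve correlation up to sign; here the slopes -7 and -9 have the same sign, so ρ(S, X) = ρ(U, Z) = 0.33.

ρ(S, X) = 0.33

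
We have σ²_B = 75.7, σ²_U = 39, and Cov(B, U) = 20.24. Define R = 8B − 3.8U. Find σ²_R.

σ²_R = a²·σ²_B + b²·σ²_U + 2ab·Cov(B, U) with a = 8, b = -3.8.
= 8²·75.7 + (-3.8)²·39 + 2·8·(-3.8)·20.24
= 4844.8 + 563.16 + (-1230.592) = 4177.368.

σ²_R = 4177.368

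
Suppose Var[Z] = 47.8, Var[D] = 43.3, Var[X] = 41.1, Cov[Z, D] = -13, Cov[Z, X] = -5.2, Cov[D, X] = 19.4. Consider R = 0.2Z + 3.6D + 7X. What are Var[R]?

Var[R] = 3521.46

Var[R] = a²·Var[Z] + b²·Var[D] + c²·Var[X] + 2ab·Cov[Z, D] + 2ac·Cov[Z, X] + 2bc·Cov[D, X], with a = 0.2, b = 3.6, c = 7.
= 1.912 + 561.168 + 2013.9 + (-18.72) + (-14.56) + 977.76
= 3521.46.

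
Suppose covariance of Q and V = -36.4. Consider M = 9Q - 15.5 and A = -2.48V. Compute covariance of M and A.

covariance of M and A = 812.448

covariance of M and A = a·c·covariance of Q and V = 9·(-2.48)·(-36.4) = 812.448. Additive constants drop out.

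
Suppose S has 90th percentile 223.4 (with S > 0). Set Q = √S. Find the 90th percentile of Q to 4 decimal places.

√S is increasing, so P_{90}(Q) = g(P_{90}(S)) ≈ 14.9466.

90th percentile of Q = 14.9466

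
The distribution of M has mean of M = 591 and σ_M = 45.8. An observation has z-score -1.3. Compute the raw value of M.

M = 531.46

M = mean of M + z·σ_M = 591 + (-1.3)·45.8 = 531.46.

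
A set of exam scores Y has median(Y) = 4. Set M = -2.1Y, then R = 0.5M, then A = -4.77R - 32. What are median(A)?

median(A) = -11.966

median(M) = (-2.1)·4 = -8.4.
median(R) = 0.5·(-8.4) = -4.2.
median(A) = (-4.77)·(-4.2) + (-32) = -11.966.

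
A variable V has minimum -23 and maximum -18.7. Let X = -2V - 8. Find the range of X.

Range(X) = 8.6

Range of V = -18.7 − (-23) = 4.3.
Range(X) = |a|·Range(V) = |-2|·4.3 = 8.6.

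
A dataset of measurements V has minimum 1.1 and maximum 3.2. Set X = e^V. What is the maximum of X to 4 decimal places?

max(X) = 24.5325

e^V is increasing on this domain, so max(X) comes from max(V) = 3.2: max(X) = exp(3.2) ≈ 24.5325.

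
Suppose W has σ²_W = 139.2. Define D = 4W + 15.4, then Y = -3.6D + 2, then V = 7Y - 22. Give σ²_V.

σ²_D = 4²·139.2 = 2227.2.
σ²_Y = (-3.6)²·2227.2 = 28864.512.
σ²_V = 7²·28864.512 = 1414361.088.

σ²_V = 1414361.088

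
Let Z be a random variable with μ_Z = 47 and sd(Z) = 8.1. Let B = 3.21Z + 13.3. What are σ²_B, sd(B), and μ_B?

B = 3.21Z + 13.3 is linear with a = 3.21, b = 13.3.
σ²_Z = 8.1² = 65.61.
σ²_B = a²·σ²_Z = 3.21²·65.61 = 676.052001 (the additive constant 13.3 does not affect variance).
sd(B) = |a|·sd(Z) = |3.21|·8.1 = 26.001.
μ_B = a·μ_Z + b = 3.21·47 + 13.3 = 164.17.

σ²_B = 676.052001, sd(B) = 26.001, μ_B = 164.17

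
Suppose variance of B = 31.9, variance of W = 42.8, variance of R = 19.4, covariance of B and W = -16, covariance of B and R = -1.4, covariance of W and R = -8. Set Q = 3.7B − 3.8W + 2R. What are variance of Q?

variance of Q = a²·variance of B + b²·variance of W + c²·variance of R + 2ab·covariance of B and W + 2ac·covariance of B and R + 2bc·covariance of W and R, with a = 3.7, b = -3.8, c = 2.
= 436.711 + 618.032 + 77.6 + 449.92 + (-20.72) + 121.6
= 1683.143.

variance of Q = 1683.143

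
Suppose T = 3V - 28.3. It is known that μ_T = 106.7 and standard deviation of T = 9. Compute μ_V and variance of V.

From T = 3V - 28.3: μ_T = a·μ_V + b, so μ_V = (μ_T − b)/a = (106.7 − (-28.3))/3 = 45.
variance of T = 9² = 81.
variance of T = a²·variance of V, so variance of V = 81/3² = 9.

μ_V = 45, variance of V = 9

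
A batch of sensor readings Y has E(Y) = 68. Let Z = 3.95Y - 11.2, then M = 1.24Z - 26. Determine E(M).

E(M) = 293.176

E(Z) = 3.95·68 + (-11.2) = 257.4.
E(M) = 1.24·257.4 + (-26) = 293.176.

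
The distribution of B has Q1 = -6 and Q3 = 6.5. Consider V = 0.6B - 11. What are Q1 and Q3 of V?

Q1(V) = -14.6, Q3(V) = -7.1

a = 0.6 > 0: Q1(V) = a·Q1(B)+b = -14.6, Q3(V) = a·Q3(B)+b = -7.1.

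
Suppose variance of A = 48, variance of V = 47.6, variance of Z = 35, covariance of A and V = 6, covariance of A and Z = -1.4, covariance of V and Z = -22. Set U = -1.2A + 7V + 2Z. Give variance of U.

variance of U = a²·variance of A + b²·variance of V + c²·variance of Z + 2ab·covariance of A and V + 2ac·covariance of A and Z + 2bc·covariance of V and Z, with a = -1.2, b = 7, c = 2.
= 69.12 + 2332.4 + 140 + (-100.8) + 6.72 + (-616)
= 1831.44.

variance of U = 1831.44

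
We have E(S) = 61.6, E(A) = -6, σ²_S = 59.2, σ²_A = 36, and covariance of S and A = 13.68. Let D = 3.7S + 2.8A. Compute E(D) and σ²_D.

E(D) = 3.7·E(S) + 2.8·E(A) = 3.7·61.6 + 2.8·(-6) = 211.12.
σ²_D = a²·σ²_S + b²·σ²_A + 2ab·covariance of S and A with a = 3.7, b = 2.8.
= 3.7²·59.2 + 2.8²·36 + 2·3.7·2.8·13.68
= 810.448 + 282.24 + 283.4496 = 1376.1376.

E(D) = 211.12, σ²_D = 1376.1376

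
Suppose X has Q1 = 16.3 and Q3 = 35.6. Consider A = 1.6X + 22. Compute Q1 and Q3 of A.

a = 1.6 > 0: Q1(A) = a·Q1(X)+b = 48.08, Q3(A) = a·Q3(X)+b = 78.96.

Q1(A) = 48.08, Q3(A) = 78.96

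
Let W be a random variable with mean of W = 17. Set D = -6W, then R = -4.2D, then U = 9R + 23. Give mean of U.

mean of D = (-6)·17 = -102.
mean of R = (-4.2)·(-102) = 428.4.
mean of U = 9·428.4 + 23 = 3878.6.

mean of U = 3878.6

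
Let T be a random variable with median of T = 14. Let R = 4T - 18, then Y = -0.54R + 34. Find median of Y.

median of Y = 13.48

median of R = 4·14 + (-18) = 38.
median of Y = (-0.54)·38 + 34 = 13.48.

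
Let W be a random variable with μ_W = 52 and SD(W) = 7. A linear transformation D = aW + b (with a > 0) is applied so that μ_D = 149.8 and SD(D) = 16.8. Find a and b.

a = 2.4, b = 25

SD(D) = a·SD(W) (a > 0), so a = 16.8/7 = 2.4.
μ_D = a·μ_W + b, so b = 149.8 − 2.4·52 = 25.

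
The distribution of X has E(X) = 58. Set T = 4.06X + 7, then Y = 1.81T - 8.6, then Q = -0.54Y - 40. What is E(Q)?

E(Q) = -272.355952

E(T) = 4.06·58 + 7 = 242.48.
E(Y) = 1.81·242.48 + (-8.6) = 430.2888.
E(Q) = (-0.54)·430.2888 + (-40) = -272.355952.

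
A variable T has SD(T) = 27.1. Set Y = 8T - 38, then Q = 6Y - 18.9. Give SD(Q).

SD(Y) = |8|·27.1 = 216.8.
SD(Q) = |6|·216.8 = 1300.8.

SD(Q) = 1300.8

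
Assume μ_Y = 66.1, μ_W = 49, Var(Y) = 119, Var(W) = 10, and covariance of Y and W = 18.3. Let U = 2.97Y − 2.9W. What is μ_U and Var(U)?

μ_U = 54.217, Var(U) = 818.5513

μ_U = 2.97·μ_Y + (-2.9)·μ_W = 2.97·66.1 + (-2.9)·49 = 54.217.
Var(U) = a²·Var(Y) + b²·Var(W) + 2ab·covariance of Y and W with a = 2.97, b = -2.9.
= 2.97²·119 + (-2.9)²·10 + 2·2.97·(-2.9)·18.3
= 1049.6871 + 84.1 + (-315.2358) = 818.5513.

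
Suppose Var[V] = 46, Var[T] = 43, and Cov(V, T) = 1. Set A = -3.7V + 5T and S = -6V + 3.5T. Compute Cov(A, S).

Cov(A, S) = 1730.75

By bilinearity, Cov(A, S) = ac·Var[V] + bd·Var[T] + (ad+bc)·Cov(V, T), with a=-3.7, b=5, c=-6, d=3.5.
ac·Var[V] = (-3.7)·(-6)·46 = 1021.2
bd·Var[T] = 5·3.5·43 = 752.5
(ad+bc)·Cov(V, T) = (-42.95)·1 = -42.95
Cov(A, S) = 1021.2 + 752.5 + (-42.95) = 1730.75.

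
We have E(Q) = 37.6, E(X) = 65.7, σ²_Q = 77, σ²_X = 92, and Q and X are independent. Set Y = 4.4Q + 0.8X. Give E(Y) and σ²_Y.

E(Y) = 218, σ²_Y = 1549.6

E(Y) = 4.4·E(Q) + 0.8·E(X) = 4.4·37.6 + 0.8·65.7 = 218.
σ²_Y = a²·σ²_Q + b²·σ²_X + 2ab·Cov(Q, X) with a = 4.4, b = 0.8.
Independence gives Cov(Q, X) = 0.
= 4.4²·77 + 0.8²·92 + 2·4.4·0.8·0
= 1490.72 + 58.88 + 0 = 1549.6.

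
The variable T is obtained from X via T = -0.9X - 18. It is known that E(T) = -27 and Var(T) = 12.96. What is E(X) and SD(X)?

E(X) = 10, SD(X) = 4

From T = -0.9X - 18: E(T) = a·E(X) + b, so E(X) = (E(T) − b)/a = (-27 − (-18))/(-0.9) = 10.
SD(T) = √12.96 = 3.6.
SD(T) = |a|·SD(X), so SD(X) = 3.6/|-0.9| = 4.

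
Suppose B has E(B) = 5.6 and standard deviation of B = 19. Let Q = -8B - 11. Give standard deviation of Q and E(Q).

standard deviation of Q = 152, E(Q) = -55.8

Q = -8B - 11 is linear with a = -8, b = -11.
standard deviation of Q = |a|·standard deviation of B = |-8|·19 = 152.
E(Q) = a·E(B) + b = (-8)·5.6 + (-11) = -55.8.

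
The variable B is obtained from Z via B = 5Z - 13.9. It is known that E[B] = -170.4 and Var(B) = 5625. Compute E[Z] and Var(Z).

From B = 5Z - 13.9: E[B] = a·E[Z] + b, so E[Z] = (E[B] − b)/a = (-170.4 − (-13.9))/5 = -31.3.
Var(B) = a²·Var(Z), so Var(Z) = 5625/5² = 225.

E[Z] = -31.3, Var(Z) = 225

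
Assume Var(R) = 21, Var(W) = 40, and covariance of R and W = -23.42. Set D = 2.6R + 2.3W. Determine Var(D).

Var(D) = a²·Var(R) + b²·Var(W) + 2ab·covariance of R and W with a = 2.6, b = 2.3.
= 2.6²·21 + 2.3²·40 + 2·2.6·2.3·(-23.42)
= 141.96 + 211.6 + (-280.1032) = 73.4568.

Var(D) = 73.4568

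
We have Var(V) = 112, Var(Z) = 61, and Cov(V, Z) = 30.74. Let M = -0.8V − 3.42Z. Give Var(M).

Var(M) = a²·Var(V) + b²·Var(Z) + 2ab·Cov(V, Z) with a = -0.8, b = -3.42.
= (-0.8)²·112 + (-3.42)²·61 + 2·(-0.8)·(-3.42)·30.74
= 71.68 + 713.4804 + 168.20928 = 953.36968.

Var(M) = 953.36968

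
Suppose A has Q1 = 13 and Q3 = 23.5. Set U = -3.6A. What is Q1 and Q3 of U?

Q1(U) = -84.6, Q3(U) = -46.8

a = -3.6 < 0 reverses order: Q1(U) comes from Q3(A), Q3(U) from Q1(A).
Q1(U) = (-3.6)·23.5 = -84.6; Q3(U) = (-3.6)·13 = -46.8.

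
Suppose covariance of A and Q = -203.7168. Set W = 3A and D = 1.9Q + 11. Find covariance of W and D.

covariance of W and D = -1161.18576

covariance of W and D = a·c·covariance of A and Q = 3·1.9·(-203.7168) = -1161.18576. Additive constants drop out.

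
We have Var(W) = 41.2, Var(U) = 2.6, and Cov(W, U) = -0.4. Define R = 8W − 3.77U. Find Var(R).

Var(R) = 2697.88154

Var(R) = a²·Var(W) + b²·Var(U) + 2ab·Cov(W, U) with a = 8, b = -3.77.
= 8²·41.2 + (-3.77)²·2.6 + 2·8·(-3.77)·(-0.4)
= 2636.8 + 36.95354 + 24.128 = 2697.88154.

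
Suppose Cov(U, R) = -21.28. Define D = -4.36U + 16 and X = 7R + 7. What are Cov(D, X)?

Cov(D, X) = a·c·Cov(U, R) = (-4.36)·7·(-21.28) = 649.4656. Additive constants drop out.

Cov(D, X) = 649.4656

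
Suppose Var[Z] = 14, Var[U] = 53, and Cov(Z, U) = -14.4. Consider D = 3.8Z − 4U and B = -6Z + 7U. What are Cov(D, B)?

By bilinearity, Cov(D, B) = ac·Var[Z] + bd·Var[U] + (ad+bc)·Cov(Z, U), with a=3.8, b=-4, c=-6, d=7.
ac·Var[Z] = 3.8·(-6)·14 = -319.2
bd·Var[U] = (-4)·7·53 = -1484
(ad+bc)·Cov(Z, U) = (50.6)·(-14.4) = -728.64
Cov(D, B) = -319.2 + (-1484) + (-728.64) = -2531.84.

Cov(D, B) = -2531.84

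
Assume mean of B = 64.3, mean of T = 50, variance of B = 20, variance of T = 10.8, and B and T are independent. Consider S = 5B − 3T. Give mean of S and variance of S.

mean of S = 5·mean of B + (-3)·mean of T = 5·64.3 + (-3)·50 = 171.5.
variance of S = a²·variance of B + b²·variance of T + 2ab·Cov(B, T) with a = 5, b = -3.
Independence gives Cov(B, T) = 0.
= 5²·20 + (-3)²·10.8 + 2·5·(-3)·0
= 500 + 97.2 + 0 = 597.2.

mean of S = 171.5, variance of S = 597.2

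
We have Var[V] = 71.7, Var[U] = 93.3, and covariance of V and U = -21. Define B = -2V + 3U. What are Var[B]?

Var[B] = 1378.5

Var[B] = a²·Var[V] + b²·Var[U] + 2ab·covariance of V and U with a = -2, b = 3.
= (-2)²·71.7 + 3²·93.3 + 2·(-2)·3·(-21)
= 286.8 + 839.7 + 252 = 1378.5.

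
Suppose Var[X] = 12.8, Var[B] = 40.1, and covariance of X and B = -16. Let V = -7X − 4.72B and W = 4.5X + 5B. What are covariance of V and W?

covariance of V and W = -449.72

By bilinearity, covariance of V and W = ac·Var[X] + bd·Var[B] + (ad+bc)·covariance of X and B, with a=-7, b=-4.72, c=4.5, d=5.
ac·Var[X] = (-7)·4.5·12.8 = -403.2
bd·Var[B] = (-4.72)·5·40.1 = -946.36
(ad+bc)·covariance of X and B = (-56.24)·(-16) = 899.84
covariance of V and W = -403.2 + (-946.36) + 899.84 = -449.72.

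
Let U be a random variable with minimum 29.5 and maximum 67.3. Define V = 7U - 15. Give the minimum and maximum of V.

a = 7 > 0, so min(V) = a·min(U)+b = 7·29.5 + (-15) = 191.5 and max(V) = 7·67.3 + (-15) = 456.1.

min(V) = 191.5, max(V) = 456.1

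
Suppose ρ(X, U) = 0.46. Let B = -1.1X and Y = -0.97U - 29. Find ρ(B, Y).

ρ(B, Y) = 0.46

Linear rescalings preserve correlation up to sign; here the slopes -1.1 and -0.97 have the same sign, so ρ(B, Y) = ρ(X, U) = 0.46.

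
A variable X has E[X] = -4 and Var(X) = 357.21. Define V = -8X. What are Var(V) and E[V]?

Var(V) = 22861.44, E[V] = 32

V = -8X is linear with a = -8, b = 0.
Var(V) = a²·Var(X) = (-8)²·357.21 = 22861.44.
E[V] = a·E[X] + b = (-8)·(-4) = 32.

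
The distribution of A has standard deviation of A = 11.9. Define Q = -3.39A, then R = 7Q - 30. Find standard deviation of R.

standard deviation of R = 282.387

standard deviation of Q = |-3.39|·11.9 = 40.341.
standard deviation of R = |7|·40.341 = 282.387.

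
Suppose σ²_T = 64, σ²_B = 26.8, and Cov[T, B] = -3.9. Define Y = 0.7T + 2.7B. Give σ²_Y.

σ²_Y = 211.99

σ²_Y = a²·σ²_T + b²·σ²_B + 2ab·Cov[T, B] with a = 0.7, b = 2.7.
= 0.7²·64 + 2.7²·26.8 + 2·0.7·2.7·(-3.9)
= 31.36 + 195.372 + (-14.742) = 211.99.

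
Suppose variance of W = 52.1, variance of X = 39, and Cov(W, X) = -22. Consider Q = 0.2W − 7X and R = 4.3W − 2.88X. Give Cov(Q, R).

By bilinearity, Cov(Q, R) = ac·variance of W + bd·variance of X + (ad+bc)·Cov(W, X), with a=0.2, b=-7, c=4.3, d=-2.88.
ac·variance of W = 0.2·4.3·52.1 = 44.806
bd·variance of X = (-7)·(-2.88)·39 = 786.24
(ad+bc)·Cov(W, X) = (-30.676)·(-22) = 674.872
Cov(Q, R) = 44.806 + 786.24 + 674.872 = 1505.918.

Cov(Q, R) = 1505.918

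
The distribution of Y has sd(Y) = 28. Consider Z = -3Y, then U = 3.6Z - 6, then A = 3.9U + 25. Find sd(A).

sd(Z) = |-3|·28 = 84.
sd(U) = |3.6|·84 = 302.4.
sd(A) = |3.9|·302.4 = 1179.36.

sd(A) = 1179.36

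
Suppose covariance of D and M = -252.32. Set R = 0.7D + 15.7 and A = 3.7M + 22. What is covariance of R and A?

covariance of R and A = -653.5088

covariance of R and A = a·c·covariance of D and M = 0.7·3.7·(-252.32) = -653.5088. Additive constants drop out.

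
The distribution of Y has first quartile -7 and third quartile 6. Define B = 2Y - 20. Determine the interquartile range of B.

IQR of Y = Q3 − Q1 = 6 − (-7) = 13.
Under B = aY + b, IQR(B) = |a|·IQR(Y) = |2|·13 = 26 (shifts cancel; spread scales by |a|).

IQR(B) = 26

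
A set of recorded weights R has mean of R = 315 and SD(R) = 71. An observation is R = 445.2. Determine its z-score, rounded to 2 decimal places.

z = 1.83

z = (R − mean of R) / SD(R) = (445.2 − 315) / 71 ≈ 1.83.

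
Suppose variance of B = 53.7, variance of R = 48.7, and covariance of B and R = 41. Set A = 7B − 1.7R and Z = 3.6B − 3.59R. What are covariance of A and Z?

By bilinearity, covariance of A and Z = ac·variance of B + bd·variance of R + (ad+bc)·covariance of B and R, with a=7, b=-1.7, c=3.6, d=-3.59.
ac·variance of B = 7·3.6·53.7 = 1353.24
bd·variance of R = (-1.7)·(-3.59)·48.7 = 297.2161
(ad+bc)·covariance of B and R = (-31.25)·41 = -1281.25
covariance of A and Z = 1353.24 + 297.2161 + (-1281.25) = 369.2061.

covariance of A and Z = 369.2061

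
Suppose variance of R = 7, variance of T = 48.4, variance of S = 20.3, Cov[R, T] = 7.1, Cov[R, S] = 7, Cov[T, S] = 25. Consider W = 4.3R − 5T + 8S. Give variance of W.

variance of W = a²·variance of R + b²·variance of T + c²·variance of S + 2ab·Cov[R, T] + 2ac·Cov[R, S] + 2bc·Cov[T, S], with a = 4.3, b = -5, c = 8.
= 129.43 + 1210 + 1299.2 + (-305.3) + 481.6 + (-2000)
= 814.93.

variance of W = 814.93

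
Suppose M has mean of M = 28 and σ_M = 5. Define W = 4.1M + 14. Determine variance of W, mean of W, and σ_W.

variance of W = 420.25, mean of W = 128.8, σ_W = 20.5

W = 4.1M + 14 is linear with a = 4.1, b = 14.
variance of M = 5² = 25.
variance of W = a²·variance of M = 4.1²·25 = 420.25 (the additive constant 14 does not affect variance).
mean of W = a·mean of M + b = 4.1·28 + 14 = 128.8.
σ_W = |a|·σ_M = |4.1|·5 = 20.5.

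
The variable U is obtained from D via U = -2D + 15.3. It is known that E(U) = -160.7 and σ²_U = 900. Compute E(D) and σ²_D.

E(D) = 88, σ²_D = 225

From U = -2D + 15.3: E(U) = a·E(D) + b, so E(D) = (E(U) − b)/a = (-160.7 − 15.3)/(-2) = 88.
σ²_U = a²·σ²_D, so σ²_D = 900/(-2)² = 225.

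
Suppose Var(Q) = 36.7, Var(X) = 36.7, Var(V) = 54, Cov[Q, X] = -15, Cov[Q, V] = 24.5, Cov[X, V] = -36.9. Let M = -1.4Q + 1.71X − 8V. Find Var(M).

Var(M) = a²·Var(Q) + b²·Var(X) + c²·Var(V) + 2ab·Cov[Q, X] + 2ac·Cov[Q, V] + 2bc·Cov[X, V], with a = -1.4, b = 1.71, c = -8.
= 71.932 + 107.31447 + 3456 + 71.82 + 548.8 + 1009.584
= 5265.45047.

Var(M) = 5265.45047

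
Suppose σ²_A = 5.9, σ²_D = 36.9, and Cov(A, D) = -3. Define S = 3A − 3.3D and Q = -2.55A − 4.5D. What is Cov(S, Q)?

By bilinearity, Cov(S, Q) = ac·σ²_A + bd·σ²_D + (ad+bc)·Cov(A, D), with a=3, b=-3.3, c=-2.55, d=-4.5.
ac·σ²_A = 3·(-2.55)·5.9 = -45.135
bd·σ²_D = (-3.3)·(-4.5)·36.9 = 547.965
(ad+bc)·Cov(A, D) = (-5.085)·(-3) = 15.255
Cov(S, Q) = -45.135 + 547.965 + 15.255 = 518.085.

Cov(S, Q) = 518.085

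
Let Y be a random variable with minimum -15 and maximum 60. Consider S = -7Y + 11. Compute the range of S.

Range of Y = 60 − (-15) = 75.
Range(S) = |a|·Range(Y) = |-7|·75 = 525.

Range(S) = 525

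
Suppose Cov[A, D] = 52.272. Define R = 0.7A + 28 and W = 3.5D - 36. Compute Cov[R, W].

Cov[R, W] = a·c·Cov[A, D] = 0.7·3.5·52.272 = 128.0664. Additive constants drop out.

Cov[R, W] = 128.0664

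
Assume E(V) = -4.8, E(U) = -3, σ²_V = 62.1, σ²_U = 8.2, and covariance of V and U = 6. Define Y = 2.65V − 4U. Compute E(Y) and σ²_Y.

E(Y) = 2.65·E(V) + (-4)·E(U) = 2.65·(-4.8) + (-4)·(-3) = -0.72.
σ²_Y = a²·σ²_V + b²·σ²_U + 2ab·covariance of V and U with a = 2.65, b = -4.
= 2.65²·62.1 + (-4)²·8.2 + 2·2.65·(-4)·6
= 436.09725 + 131.2 + (-127.2) = 440.09725.

E(Y) = -0.72, σ²_Y = 440.09725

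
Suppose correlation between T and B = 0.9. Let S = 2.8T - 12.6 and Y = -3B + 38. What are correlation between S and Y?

correlation between S and Y = -0.9

Linear rescalings preserve |correlation|; the slopes 2.8 and -3 have opposite signs, so the correlation flips sign: correlation between S and Y = −correlation between T and B = -0.9.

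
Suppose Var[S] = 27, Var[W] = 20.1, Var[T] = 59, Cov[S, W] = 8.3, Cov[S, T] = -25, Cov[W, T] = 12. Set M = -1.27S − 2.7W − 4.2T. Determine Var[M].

Var[M] = 1293.2187

Var[M] = a²·Var[S] + b²·Var[W] + c²·Var[T] + 2ab·Cov[S, W] + 2ac·Cov[S, T] + 2bc·Cov[W, T], with a = -1.27, b = -2.7, c = -4.2.
= 43.5483 + 146.529 + 1040.76 + 56.9214 + (-266.7) + 272.16
= 1293.2187.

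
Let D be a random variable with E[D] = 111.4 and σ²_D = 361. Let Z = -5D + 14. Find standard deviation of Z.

standard deviation of Z = 95

Z = -5D + 14 is linear with a = -5, b = 14.
standard deviation of D = √361 = 19.
standard deviation of Z = |a|·standard deviation of D = |-5|·19 = 95.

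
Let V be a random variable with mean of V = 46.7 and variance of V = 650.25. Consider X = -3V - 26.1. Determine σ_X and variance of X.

X = -3V - 26.1 is linear with a = -3, b = -26.1.
σ_V = √650.25 = 25.5.
σ_X = |a|·σ_V = |-3|·25.5 = 76.5.
variance of X = a²·variance of V = (-3)²·650.25 = 5852.25 (the additive constant -26.1 does not affect variance).

σ_X = 76.5, variance of X = 5852.25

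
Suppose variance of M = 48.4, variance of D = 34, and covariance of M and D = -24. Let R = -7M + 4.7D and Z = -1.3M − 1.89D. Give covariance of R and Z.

By bilinearity, covariance of R and Z = ac·variance of M + bd·variance of D + (ad+bc)·covariance of M and D, with a=-7, b=4.7, c=-1.3, d=-1.89.
ac·variance of M = (-7)·(-1.3)·48.4 = 440.44
bd·variance of D = 4.7·(-1.89)·34 = -302.022
(ad+bc)·covariance of M and D = (7.12)·(-24) = -170.88
covariance of R and Z = 440.44 + (-302.022) + (-170.88) = -32.462.

covariance of R and Z = -32.462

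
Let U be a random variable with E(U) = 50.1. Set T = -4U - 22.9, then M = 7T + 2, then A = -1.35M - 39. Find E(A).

E(T) = (-4)·50.1 + (-22.9) = -223.3.
E(M) = 7·(-223.3) + 2 = -1561.1.
E(A) = (-1.35)·(-1561.1) + (-39) = 2068.485.

E(A) = 2068.485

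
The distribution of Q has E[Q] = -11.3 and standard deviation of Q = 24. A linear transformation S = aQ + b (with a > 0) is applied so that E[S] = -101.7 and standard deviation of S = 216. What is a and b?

standard deviation of S = a·standard deviation of Q (a > 0), so a = 216/24 = 9.
E[S] = a·E[Q] + b, so b = -101.7 − 9·(-11.3) = 0.

a = 9, b = 0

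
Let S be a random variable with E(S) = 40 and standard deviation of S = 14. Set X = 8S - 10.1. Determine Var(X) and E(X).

Var(X) = 12544, E(X) = 309.9

X = 8S - 10.1 is linear with a = 8, b = -10.1.
Var(S) = 14² = 196.
Var(X) = a²·Var(S) = 8²·196 = 12544 (the additive constant -10.1 does not affect variance).
E(X) = a·E(S) + b = 8·40 + (-10.1) = 309.9.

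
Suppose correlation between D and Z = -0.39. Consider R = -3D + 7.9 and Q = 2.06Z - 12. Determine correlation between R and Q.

correlation between R and Q = 0.39

Linear rescalings preserve |correlation|; the slopes -3 and 2.06 have opposite signs, so the correlation flips sign: correlation between R and Q = −correlation between D and Z = 0.39.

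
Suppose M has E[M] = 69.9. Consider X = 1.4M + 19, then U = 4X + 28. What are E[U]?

E[U] = 495.44

E[X] = 1.4·69.9 + 19 = 116.86.
E[U] = 4·116.86 + 28 = 495.44.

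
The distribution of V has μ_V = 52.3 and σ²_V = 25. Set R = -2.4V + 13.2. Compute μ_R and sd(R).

μ_R = -112.32, sd(R) = 12

R = -2.4V + 13.2 is linear with a = -2.4, b = 13.2.
μ_R = a·μ_V + b = (-2.4)·52.3 + 13.2 = -112.32.
sd(V) = √25 = 5.
sd(R) = |a|·sd(V) = |-2.4|·5 = 12.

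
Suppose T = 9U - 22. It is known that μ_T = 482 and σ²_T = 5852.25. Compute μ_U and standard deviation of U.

μ_U = 56, standard deviation of U = 8.5

From T = 9U - 22: μ_T = a·μ_U + b, so μ_U = (μ_T − b)/a = (482 − (-22))/9 = 56.
standard deviation of T = √5852.25 = 76.5.
standard deviation of T = |a|·standard deviation of U, so standard deviation of U = 76.5/|9| = 8.5.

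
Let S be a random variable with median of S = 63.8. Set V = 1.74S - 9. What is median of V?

A linear map preserves order up to sign, so median of V = a·median of S + b = 1.74·63.8 + (-9) = 102.012.

median of V = 102.012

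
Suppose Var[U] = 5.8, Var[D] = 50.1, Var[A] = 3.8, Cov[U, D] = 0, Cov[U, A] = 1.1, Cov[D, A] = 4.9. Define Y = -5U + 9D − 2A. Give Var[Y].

Var[Y] = a²·Var[U] + b²·Var[D] + c²·Var[A] + 2ab·Cov[U, D] + 2ac·Cov[U, A] + 2bc·Cov[D, A], with a = -5, b = 9, c = -2.
= 145 + 4058.1 + 15.2 + 0 + 22 + (-176.4)
= 4063.9.

Var[Y] = 4063.9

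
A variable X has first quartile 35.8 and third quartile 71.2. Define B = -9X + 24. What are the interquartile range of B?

IQR of X = Q3 − Q1 = 71.2 − 35.8 = 35.4.
Under B = aX + b, IQR(B) = |a|·IQR(X) = |-9|·35.4 = 318.6 (shifts cancel; spread scales by |a|).

IQR(B) = 318.6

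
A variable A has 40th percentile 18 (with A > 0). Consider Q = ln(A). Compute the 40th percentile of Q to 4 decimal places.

40th percentile of Q = 2.8904

ln(A) is increasing, so P_{40}(Q) = g(P_{40}(A)) ≈ 2.8904.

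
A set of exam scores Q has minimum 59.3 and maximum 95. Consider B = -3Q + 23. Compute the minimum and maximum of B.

a = -3 < 0, so order reverses: min(B) = a·max(Q)+b = (-3)·95 + 23 = -262; max(B) = a·min(Q)+b = (-3)·59.3 + 23 = -154.9.

min(B) = -262, max(B) = -154.9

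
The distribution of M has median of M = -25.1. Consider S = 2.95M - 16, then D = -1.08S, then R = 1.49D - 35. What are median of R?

median of R = 109.900414

median of S = 2.95·(-25.1) + (-16) = -90.045.
median of D = (-1.08)·(-90.045) = 97.2486.
median of R = 1.49·97.2486 + (-35) = 109.900414.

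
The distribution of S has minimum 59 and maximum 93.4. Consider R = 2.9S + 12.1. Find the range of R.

Range of S = 93.4 − 59 = 34.4.
Range(R) = |a|·Range(S) = |2.9|·34.4 = 99.76.

Range(R) = 99.76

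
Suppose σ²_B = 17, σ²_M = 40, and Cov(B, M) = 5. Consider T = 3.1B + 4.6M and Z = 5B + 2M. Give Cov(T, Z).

By bilinearity, Cov(T, Z) = ac·σ²_B + bd·σ²_M + (ad+bc)·Cov(B, M), with a=3.1, b=4.6, c=5, d=2.
ac·σ²_B = 3.1·5·17 = 263.5
bd·σ²_M = 4.6·2·40 = 368
(ad+bc)·Cov(B, M) = (29.2)·5 = 146
Cov(T, Z) = 263.5 + 368 + 146 = 777.5.

Cov(T, Z) = 777.5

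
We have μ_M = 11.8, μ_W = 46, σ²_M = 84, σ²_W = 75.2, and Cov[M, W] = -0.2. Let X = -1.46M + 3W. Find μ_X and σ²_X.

μ_X = 120.772, σ²_X = 857.6064

μ_X = (-1.46)·μ_M + 3·μ_W = (-1.46)·11.8 + 3·46 = 120.772.
σ²_X = a²·σ²_M + b²·σ²_W + 2ab·Cov[M, W] with a = -1.46, b = 3.
= (-1.46)²·84 + 3²·75.2 + 2·(-1.46)·3·(-0.2)
= 179.0544 + 676.8 + 1.752 = 857.6064.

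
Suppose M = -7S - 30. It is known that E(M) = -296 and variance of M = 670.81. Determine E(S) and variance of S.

From M = -7S - 30: E(M) = a·E(S) + b, so E(S) = (E(M) − b)/a = (-296 − (-30))/(-7) = 38.
variance of M = a²·variance of S, so variance of S = 670.81/(-7)² = 13.69.

E(S) = 38, variance of S = 13.69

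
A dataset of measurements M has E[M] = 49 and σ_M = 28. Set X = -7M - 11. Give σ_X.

X = -7M - 11 is linear with a = -7, b = -11.
σ_X = |a|·σ_M = |-7|·28 = 196.

σ_X = 196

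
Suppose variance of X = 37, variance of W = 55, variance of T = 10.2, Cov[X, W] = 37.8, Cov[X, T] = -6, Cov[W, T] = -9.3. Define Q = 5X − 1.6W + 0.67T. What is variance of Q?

variance of Q = a²·variance of X + b²·variance of W + c²·variance of T + 2ab·Cov[X, W] + 2ac·Cov[X, T] + 2bc·Cov[W, T], with a = 5, b = -1.6, c = 0.67.
= 925 + 140.8 + 4.57878 + (-604.8) + (-40.2) + 19.9392
= 445.31798.

variance of Q = 445.31798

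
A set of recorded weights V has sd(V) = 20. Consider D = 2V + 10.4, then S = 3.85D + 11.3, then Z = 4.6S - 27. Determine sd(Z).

sd(Z) = 708.4

sd(D) = |2|·20 = 40.
sd(S) = |3.85|·40 = 154.
sd(Z) = |4.6|·154 = 708.4.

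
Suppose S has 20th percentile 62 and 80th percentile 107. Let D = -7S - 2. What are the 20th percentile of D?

20th percentile of D = -751

Since a = -7 < 0 the transformation is decreasing, reversing order: the 20th percentile of D corresponds to the 80th percentile of S.
So P_{20}(D) = a·P_{80}(S) + b = (-7)·107 + (-2) = -751.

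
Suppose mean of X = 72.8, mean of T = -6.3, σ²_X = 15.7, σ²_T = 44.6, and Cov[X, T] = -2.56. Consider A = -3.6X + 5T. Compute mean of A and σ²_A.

mean of A = (-3.6)·mean of X + 5·mean of T = (-3.6)·72.8 + 5·(-6.3) = -293.58.
σ²_A = a²·σ²_X + b²·σ²_T + 2ab·Cov[X, T] with a = -3.6, b = 5.
= (-3.6)²·15.7 + 5²·44.6 + 2·(-3.6)·5·(-2.56)
= 203.472 + 1115 + 92.16 = 1410.632.

mean of A = -293.58, σ²_A = 1410.632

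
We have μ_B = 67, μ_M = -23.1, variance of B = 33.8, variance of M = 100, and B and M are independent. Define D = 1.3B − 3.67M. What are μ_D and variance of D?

μ_D = 171.877, variance of D = 1404.012

μ_D = 1.3·μ_B + (-3.67)·μ_M = 1.3·67 + (-3.67)·(-23.1) = 171.877.
variance of D = a²·variance of B + b²·variance of M + 2ab·covariance of B and M with a = 1.3, b = -3.67.
Independence gives covariance of B and M = 0.
= 1.3²·33.8 + (-3.67)²·100 + 2·1.3·(-3.67)·0
= 57.122 + 1346.89 + 0 = 1404.012.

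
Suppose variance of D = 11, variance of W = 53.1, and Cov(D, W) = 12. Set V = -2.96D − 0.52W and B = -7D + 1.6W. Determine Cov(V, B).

By bilinearity, Cov(V, B) = ac·variance of D + bd·variance of W + (ad+bc)·Cov(D, W), with a=-2.96, b=-0.52, c=-7, d=1.6.
ac·variance of D = (-2.96)·(-7)·11 = 227.92
bd·variance of W = (-0.52)·1.6·53.1 = -44.1792
(ad+bc)·Cov(D, W) = (-1.096)·12 = -13.152
Cov(V, B) = 227.92 + (-44.1792) + (-13.152) = 170.5888.

Cov(V, B) = 170.5888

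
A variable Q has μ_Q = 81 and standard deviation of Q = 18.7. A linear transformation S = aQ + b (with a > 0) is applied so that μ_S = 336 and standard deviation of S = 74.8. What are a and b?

a = 4, b = 12

standard deviation of S = a·standard deviation of Q (a > 0), so a = 74.8/18.7 = 4.
μ_S = a·μ_Q + b, so b = 336 − 4·81 = 12.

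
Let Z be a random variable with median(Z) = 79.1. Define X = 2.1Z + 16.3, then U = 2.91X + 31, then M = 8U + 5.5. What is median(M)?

median(X) = 2.1·79.1 + 16.3 = 182.41.
median(U) = 2.91·182.41 + 31 = 561.8131.
median(M) = 8·561.8131 + 5.5 = 4500.0048.

median(M) = 4500.0048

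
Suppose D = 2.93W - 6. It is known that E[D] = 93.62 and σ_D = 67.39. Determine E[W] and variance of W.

From D = 2.93W - 6: E[D] = a·E[W] + b, so E[W] = (E[D] − b)/a = (93.62 − (-6))/2.93 = 34.
variance of D = 67.39² = 4541.4121.
variance of D = a²·variance of W, so variance of W = 4541.4121/2.93² = 529.

E[W] = 34, variance of W = 529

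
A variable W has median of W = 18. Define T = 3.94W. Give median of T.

A linear map preserves order up to sign, so median of T = a·median of W + b = 3.94·18 = 70.92.

median of T = 70.92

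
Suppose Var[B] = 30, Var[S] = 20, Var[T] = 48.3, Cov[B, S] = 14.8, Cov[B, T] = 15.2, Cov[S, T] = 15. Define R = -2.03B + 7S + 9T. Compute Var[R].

Var[R] = 5929.903

Var[R] = a²·Var[B] + b²·Var[S] + c²·Var[T] + 2ab·Cov[B, S] + 2ac·Cov[B, T] + 2bc·Cov[S, T], with a = -2.03, b = 7, c = 9.
= 123.627 + 980 + 3912.3 + (-420.616) + (-555.408) + 1890
= 5929.903.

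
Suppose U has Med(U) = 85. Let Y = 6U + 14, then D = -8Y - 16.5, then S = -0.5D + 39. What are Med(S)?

Med(Y) = 6·85 + 14 = 524.
Med(D) = (-8)·524 + (-16.5) = -4208.5.
Med(S) = (-0.5)·(-4208.5) + 39 = 2143.25.

Med(S) = 2143.25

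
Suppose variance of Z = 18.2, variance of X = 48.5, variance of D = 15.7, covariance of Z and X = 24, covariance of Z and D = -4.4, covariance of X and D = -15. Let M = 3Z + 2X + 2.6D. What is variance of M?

variance of M = 527.292

variance of M = a²·variance of Z + b²·variance of X + c²·variance of D + 2ab·covariance of Z and X + 2ac·covariance of Z and D + 2bc·covariance of X and D, with a = 3, b = 2, c = 2.6.
= 163.8 + 194 + 106.132 + 288 + (-68.64) + (-156)
= 527.292.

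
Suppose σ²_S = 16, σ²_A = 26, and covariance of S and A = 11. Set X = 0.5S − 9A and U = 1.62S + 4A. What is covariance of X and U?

covariance of X and U = -1061.42

By bilinearity, covariance of X and U = ac·σ²_S + bd·σ²_A + (ad+bc)·covariance of S and A, with a=0.5, b=-9, c=1.62, d=4.
ac·σ²_S = 0.5·1.62·16 = 12.96
bd·σ²_A = (-9)·4·26 = -936
(ad+bc)·covariance of S and A = (-12.58)·11 = -138.38
covariance of X and U = 12.96 + (-936) + (-138.38) = -1061.42.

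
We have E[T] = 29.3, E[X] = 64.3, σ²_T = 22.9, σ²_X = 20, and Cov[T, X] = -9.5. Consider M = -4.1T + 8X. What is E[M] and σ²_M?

E[M] = 394.27, σ²_M = 2288.149

E[M] = (-4.1)·E[T] + 8·E[X] = (-4.1)·29.3 + 8·64.3 = 394.27.
σ²_M = a²·σ²_T + b²·σ²_X + 2ab·Cov[T, X] with a = -4.1, b = 8.
= (-4.1)²·22.9 + 8²·20 + 2·(-4.1)·8·(-9.5)
= 384.949 + 1280 + 623.2 = 2288.149.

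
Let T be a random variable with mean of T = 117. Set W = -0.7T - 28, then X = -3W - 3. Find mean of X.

mean of W = (-0.7)·117 + (-28) = -109.9.
mean of X = (-3)·(-109.9) + (-3) = 326.7.

mean of X = 326.7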